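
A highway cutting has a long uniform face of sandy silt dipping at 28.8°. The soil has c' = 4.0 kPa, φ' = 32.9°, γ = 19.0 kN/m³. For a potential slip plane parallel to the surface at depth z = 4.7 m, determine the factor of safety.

For an infinite slope with a slip plane parallel to the surface (no pore pressure): FS = [c' + γz cos²β tanφ'] / [γz sinβ cosβ].
γz = 19.0·4.7 = 89.30 kN/m²
Numerator = 4.0 + 89.30·cos²28.8°·tan32.9° = 4.0 + 89.30·0.7679·0.6469 = 48.363 kPa
Denominator = 89.30·sin28.8°·cos28.8° = 89.30·0.4818·0.8763 = 37.699 kPa
FS = 48.363 / 37.699 = 1.283

FS = 1.28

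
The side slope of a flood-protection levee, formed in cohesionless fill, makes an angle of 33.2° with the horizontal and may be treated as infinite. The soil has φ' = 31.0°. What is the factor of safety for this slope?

For a dry cohesionless infinite slope the factor of safety is FS = tanφ' / tanβ.
FS = tan31.0° / tan33.2° = 0.6009 / 0.6544 = 0.918

FS = 0.92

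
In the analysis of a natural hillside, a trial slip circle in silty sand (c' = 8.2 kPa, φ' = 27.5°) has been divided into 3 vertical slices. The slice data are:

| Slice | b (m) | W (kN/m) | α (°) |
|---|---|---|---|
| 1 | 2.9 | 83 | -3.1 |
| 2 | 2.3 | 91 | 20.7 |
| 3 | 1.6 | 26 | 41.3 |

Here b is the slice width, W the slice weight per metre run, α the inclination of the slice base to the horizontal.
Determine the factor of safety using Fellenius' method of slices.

Ordinary method of slices: FS = Σ[c'·Δl_i + (W_i cosα_i)·tanφ'] / Σ W_i sinα_i, with Δl_i = b_i / cosα_i.
Slice 1: Δl = 2.9/cos(-3.1°) = 2.904 m; N'_1 = 83·cos(-3.1°) = 82.9; c'Δl = 23.81; W sinα = -4.5
Slice 2: Δl = 2.3/cos20.7° = 2.459 m; N'_2 = 91·cos20.7° = 85.1; c'Δl = 20.16; W sinα = 32.2
Slice 3: Δl = 1.6/cos41.3° = 2.130 m; N'_3 = 26·cos41.3° = 19.5; c'Δl = 17.46; W sinα = 17.2
Σc'Δl = 61.4 kN/m; ΣN' = 187.5 kN/m; ΣW sinα = 44.8 kN/m
Resisting = 61.4 + 187.5·tan27.5° = 61.4 + 97.6 = 159.1 kN/m
FS = 159.1 / 44.8 = 3.548

FS = 3.55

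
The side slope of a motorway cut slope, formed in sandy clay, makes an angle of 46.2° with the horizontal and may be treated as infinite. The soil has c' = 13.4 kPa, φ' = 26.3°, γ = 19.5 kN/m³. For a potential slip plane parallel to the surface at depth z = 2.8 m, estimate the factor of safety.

For an infinite slope with a slip plane parallel to the surface (no pore pressure): FS = [c' + γz cos²β tanφ'] / [γz sinβ cosβ].
γz = 19.5·2.8 = 54.60 kN/m²
Numerator = 13.4 + 54.60·cos²46.2°·tan26.3° = 13.4 + 54.60·0.4791·0.4942 = 26.327 kPa
Denominator = 54.60·sin46.2°·cos46.2° = 54.60·0.7218·0.6921 = 27.276 kPa
FS = 26.327 / 27.276 = 0.965

FS = 0.97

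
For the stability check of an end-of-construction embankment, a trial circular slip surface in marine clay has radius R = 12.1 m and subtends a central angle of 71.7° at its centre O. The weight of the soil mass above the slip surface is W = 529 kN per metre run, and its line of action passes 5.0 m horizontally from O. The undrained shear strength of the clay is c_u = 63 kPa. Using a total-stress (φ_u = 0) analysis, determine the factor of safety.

Taking moments about the centre O, the resisting moment is provided by the undrained shear strength acting along the arc:
Arc length L_a = R·θ = 12.1·(71.7°·π/180) = 12.1·1.2514 = 15.14 m
M_R = c_u·L_a·R = 63·15.14·12.1 = 11542.7 kN·m/m
M_D = W·d = 529·5.0 = 2645.0 kN·m/m
FS = M_R / M_D = 11542.7 / 2645.0 = 4.364

FS = 4.36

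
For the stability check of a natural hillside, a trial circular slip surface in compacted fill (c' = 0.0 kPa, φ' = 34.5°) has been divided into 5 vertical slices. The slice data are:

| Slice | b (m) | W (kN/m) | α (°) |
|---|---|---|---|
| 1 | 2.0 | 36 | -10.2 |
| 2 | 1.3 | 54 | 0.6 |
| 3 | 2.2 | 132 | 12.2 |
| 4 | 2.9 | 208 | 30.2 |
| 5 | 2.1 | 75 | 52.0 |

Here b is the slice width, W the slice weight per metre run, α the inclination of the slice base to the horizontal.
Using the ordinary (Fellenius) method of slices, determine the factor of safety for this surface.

FS = 1.64

Ordinary method of slices: FS = Σ[c'·Δl_i + (W_i cosα_i)·tanφ'] / Σ W_i sinα_i, with Δl_i = b_i / cosα_i.
Slice 1: Δl = 2.0/cos(-10.2°) = 2.032 m; N'_1 = 36·cos(-10.2°) = 35.4; c'Δl = 0.00; W sinα = -6.4
Slice 2: Δl = 1.3/cos0.6° = 1.300 m; N'_2 = 54·cos0.6° = 54.0; c'Δl = 0.00; W sinα = 0.6
Slice 3: Δl = 2.2/cos12.2° = 2.251 m; N'_3 = 132·cos12.2° = 129.0; c'Δl = 0.00; W sinα = 27.9
Slice 4: Δl = 2.9/cos30.2° = 3.355 m; N'_4 = 208·cos30.2° = 179.8; c'Δl = 0.00; W sinα = 104.6
Slice 5: Δl = 2.1/cos52.0° = 3.411 m; N'_5 = 75·cos52.0° = 46.2; c'Δl = 0.00; W sinα = 59.1
Σc'Δl = 0.0 kN/m; ΣN' = 444.4 kN/m; ΣW sinα = 185.8 kN/m
Resisting = 0.0 + 444.4·tan34.5° = 0.0 + 305.4 = 305.4 kN/m
FS = 305.4 / 185.8 = 1.644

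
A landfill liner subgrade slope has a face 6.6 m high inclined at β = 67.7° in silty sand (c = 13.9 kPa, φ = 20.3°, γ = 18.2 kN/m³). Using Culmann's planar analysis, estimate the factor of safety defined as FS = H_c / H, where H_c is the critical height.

H_c = (4c/γ) · sinβ cosφ / [1 − cos(β − φ)]
    = (4·13.9/18.2) · sin67.7°·cos20.3° / [1 − cos47.4°]
    = 3.055 · 0.8677 / 0.3231 = 8.20 m
FS = H_c / H = 8.20 / 6.6 = 1.243

FS = 1.24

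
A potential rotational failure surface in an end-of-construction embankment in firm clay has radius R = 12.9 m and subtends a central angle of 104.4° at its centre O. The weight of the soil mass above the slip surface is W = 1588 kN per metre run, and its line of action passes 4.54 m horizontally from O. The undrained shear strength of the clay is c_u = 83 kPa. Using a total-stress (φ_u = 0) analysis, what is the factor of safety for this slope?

Taking moments about the centre O, the resisting moment is provided by the undrained shear strength acting along the arc:
Arc length L_a = R·θ = 12.9·(104.4°·π/180) = 12.9·1.8221 = 23.51 m
M_R = c_u·L_a·R = 83·23.51·12.9 = 25167.2 kN·m/m
M_D = W·d = 1588·4.54 = 7209.5 kN·m/m
FS = M_R / M_D = 25167.2 / 7209.5 = 3.491

FS = 3.49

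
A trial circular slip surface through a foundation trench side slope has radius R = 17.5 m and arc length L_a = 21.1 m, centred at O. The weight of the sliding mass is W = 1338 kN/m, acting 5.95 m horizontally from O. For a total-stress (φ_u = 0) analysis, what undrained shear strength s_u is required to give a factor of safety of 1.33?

s_u = 28.7 kPa

FS = s_u·L_a·R / (W·d), so s_u = FS·W·d / (L_a·R).
s_u = 1.33·1338·5.95 / (21.10·17.5) = 10588.3 / 369.25 = 28.68 kPa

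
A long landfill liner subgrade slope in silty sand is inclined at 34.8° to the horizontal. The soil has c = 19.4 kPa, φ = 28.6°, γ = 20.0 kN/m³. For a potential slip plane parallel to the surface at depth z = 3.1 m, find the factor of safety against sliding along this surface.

For an infinite slope with a slip plane parallel to the surface (no pore pressure): FS = [c + γz cos²β tanφ] / [γz sinβ cosβ].
γz = 20.0·3.1 = 62.00 kN/m²
Numerator = 19.4 + 62.00·cos²34.8°·tan28.6° = 19.4 + 62.00·0.6743·0.5452 = 42.193 kPa
Denominator = 62.00·sin34.8°·cos34.8° = 62.00·0.5707·0.8211 = 29.056 kPa
FS = 42.193 / 29.056 = 1.452

FS = 1.45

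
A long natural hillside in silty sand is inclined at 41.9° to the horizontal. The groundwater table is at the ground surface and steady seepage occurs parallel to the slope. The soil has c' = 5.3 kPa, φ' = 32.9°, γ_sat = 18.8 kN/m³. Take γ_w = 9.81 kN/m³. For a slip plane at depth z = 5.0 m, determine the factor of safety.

With seepage parallel to the slope and the water table at the surface, the effective normal stress on the slip plane uses the buoyant unit weight γ' = γ_sat − γ_w while the driving shear stress uses γ_sat:
FS = [c' + γ' z cos²β tanφ'] / [γ_sat z sinβ cosβ]
γ' = 18.8 − 9.81 = 8.99 kN/m³
Numerator = 5.3 + 8.99·5.0·cos²41.9°·tan32.9° = 5.3 + 8.99·5.0·0.5540·0.6469 = 21.410 kPa
Denominator = 18.8·5.0·sin41.9°·cos41.9° = 18.8·5.0·0.6678·0.7443 = 46.725 kPa
FS = 21.410 / 46.725 = 0.458

FS = 0.46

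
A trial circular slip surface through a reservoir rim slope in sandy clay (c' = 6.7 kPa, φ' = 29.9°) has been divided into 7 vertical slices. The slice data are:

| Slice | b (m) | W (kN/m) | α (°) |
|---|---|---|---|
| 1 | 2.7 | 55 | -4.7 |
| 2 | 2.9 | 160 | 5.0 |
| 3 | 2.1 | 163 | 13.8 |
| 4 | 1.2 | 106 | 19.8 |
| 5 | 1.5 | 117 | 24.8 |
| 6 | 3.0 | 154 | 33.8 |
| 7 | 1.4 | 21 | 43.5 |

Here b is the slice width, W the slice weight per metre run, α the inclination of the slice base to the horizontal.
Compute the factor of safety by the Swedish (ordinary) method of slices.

FS = 2.24

Ordinary method of slices: FS = Σ[c'·Δl_i + (W_i cosα_i)·tanφ'] / Σ W_i sinα_i, with Δl_i = b_i / cosα_i.
Slice 1: Δl = 2.7/cos(-4.7°) = 2.709 m; N'_1 = 55·cos(-4.7°) = 54.8; c'Δl = 18.15; W sinα = -4.5
Slice 2: Δl = 2.9/cos5.0° = 2.911 m; N'_2 = 160·cos5.0° = 159.4; c'Δl = 19.50; W sinα = 13.9
Slice 3: Δl = 2.1/cos13.8° = 2.162 m; N'_3 = 163·cos13.8° = 158.3; c'Δl = 14.49; W sinα = 38.9
Slice 4: Δl = 1.2/cos19.8° = 1.275 m; N'_4 = 106·cos19.8° = 99.7; c'Δl = 8.55; W sinα = 35.9
Slice 5: Δl = 1.5/cos24.8° = 1.652 m; N'_5 = 117·cos24.8° = 106.2; c'Δl = 11.07; W sinα = 49.1
Slice 6: Δl = 3.0/cos33.8° = 3.610 m; N'_6 = 154·cos33.8° = 128.0; c'Δl = 24.19; W sinα = 85.7
Slice 7: Δl = 1.4/cos43.5° = 1.930 m; N'_7 = 21·cos43.5° = 15.2; c'Δl = 12.93; W sinα = 14.5
Σc'Δl = 108.9 kN/m; ΣN' = 721.6 kN/m; ΣW sinα = 233.4 kN/m
Resisting = 108.9 + 721.6·tan29.9° = 108.9 + 415.0 = 523.8 kN/m
FS = 523.8 / 233.4 = 2.244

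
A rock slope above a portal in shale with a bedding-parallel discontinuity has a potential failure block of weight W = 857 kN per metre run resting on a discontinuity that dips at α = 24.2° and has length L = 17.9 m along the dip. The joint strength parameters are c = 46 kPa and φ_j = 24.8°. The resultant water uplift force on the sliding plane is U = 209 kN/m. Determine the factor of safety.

Resolving the block weight along and normal to the plane and applying the Mohr–Coulomb strength on the joint:
N' = W cosα − U = 857·cos24.2° − 209 = 572.7 kN/m
Driving force T = W sinα = 857·sin24.2° = 351.3 kN/m
Resisting force R = c·L + N'·tanφ_j = 46·17.9 + 572.7·tan24.8° = 823.4 + 264.6 = 1088.0 kN/m
FS = R / T = 1088.0 / 351.3 = 3.097

FS = 3.10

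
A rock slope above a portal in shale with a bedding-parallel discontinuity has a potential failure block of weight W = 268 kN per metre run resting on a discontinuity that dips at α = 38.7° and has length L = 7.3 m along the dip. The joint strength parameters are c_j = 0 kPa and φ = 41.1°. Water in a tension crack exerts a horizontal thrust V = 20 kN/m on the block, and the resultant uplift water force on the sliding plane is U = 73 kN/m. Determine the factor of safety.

Resolving the block weight along and normal to the plane and applying the Mohr–Coulomb strength on the joint:
N' = W cosα − U − V sinα = 268·cos38.7° − 73 − 20·sin38.7° = 123.7 kN/m
Driving force T = W sinα + V cosα = 268·sin38.7° + 20·cos38.7° = 183.2 kN/m
Resisting force R = c_j·L + N'·tanφ = 0·7.3 + 123.7·tan41.1° = 0.0 + 107.9 = 107.9 kN/m
FS = R / T = 107.9 / 183.2 = 0.589

FS = 0.59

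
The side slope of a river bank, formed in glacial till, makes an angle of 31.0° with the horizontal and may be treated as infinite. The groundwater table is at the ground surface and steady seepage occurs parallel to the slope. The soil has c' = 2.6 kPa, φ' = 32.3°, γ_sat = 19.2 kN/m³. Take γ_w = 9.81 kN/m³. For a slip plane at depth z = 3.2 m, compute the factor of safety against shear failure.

FS = 0.61

With seepage parallel to the slope and the water table at the surface, the effective normal stress on the slip plane uses the buoyant unit weight γ' = γ_sat − γ_w while the driving shear stress uses γ_sat:
FS = [c' + γ' z cos²β tanφ'] / [γ_sat z sinβ cosβ]
γ' = 19.2 − 9.81 = 9.39 kN/m³
Numerator = 2.6 + 9.39·3.2·cos²31.0°·tan32.3° = 2.6 + 9.39·3.2·0.7347·0.6322 = 16.557 kPa
Denominator = 19.2·3.2·sin31.0°·cos31.0° = 19.2·3.2·0.5150·0.8572 = 27.124 kPa
FS = 16.557 / 27.124 = 0.610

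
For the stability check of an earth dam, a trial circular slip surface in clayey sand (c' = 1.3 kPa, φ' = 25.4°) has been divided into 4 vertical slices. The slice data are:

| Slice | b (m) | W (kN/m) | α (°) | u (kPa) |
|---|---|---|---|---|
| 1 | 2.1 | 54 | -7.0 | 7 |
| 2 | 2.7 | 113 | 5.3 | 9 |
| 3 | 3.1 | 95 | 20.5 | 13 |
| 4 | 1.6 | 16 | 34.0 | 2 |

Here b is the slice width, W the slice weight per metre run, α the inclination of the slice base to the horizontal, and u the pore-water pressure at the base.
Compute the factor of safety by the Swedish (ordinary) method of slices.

Ordinary method of slices: FS = Σ[c'·Δl_i + (W_i cosα_i − u_i·Δl_i)·tanφ'] / Σ W_i sinα_i, with Δl_i = b_i / cosα_i.
Slice 1: Δl = 2.1/cos(-7.0°) = 2.116 m; N'_1 = 54·cos(-7.0°) − 7·2.116 = 38.8; c'Δl = 2.75; W sinα = -6.6
Slice 2: Δl = 2.7/cos5.3° = 2.712 m; N'_2 = 113·cos5.3° − 9·2.712 = 88.1; c'Δl = 3.53; W sinα = 10.4
Slice 3: Δl = 3.1/cos20.5° = 3.310 m; N'_3 = 95·cos20.5° − 13·3.310 = 46.0; c'Δl = 4.30; W sinα = 33.3
Slice 4: Δl = 1.6/cos34.0° = 1.930 m; N'_4 = 16·cos34.0° − 2·1.930 = 9.4; c'Δl = 2.51; W sinα = 8.9
Σc'Δl = 13.1 kN/m; ΣN' = 182.3 kN/m; ΣW sinα = 46.1 kN/m
Resisting = 13.1 + 182.3·tan25.4° = 13.1 + 86.5 = 99.6 kN/m
FS = 99.6 / 46.1 = 2.162

FS = 2.16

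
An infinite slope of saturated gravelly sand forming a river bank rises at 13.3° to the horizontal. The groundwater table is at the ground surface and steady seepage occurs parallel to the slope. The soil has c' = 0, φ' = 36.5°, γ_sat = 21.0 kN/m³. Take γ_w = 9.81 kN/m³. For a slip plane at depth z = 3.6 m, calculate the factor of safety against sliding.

FS = 1.67

With seepage parallel to the slope and the water table at the surface, the effective normal stress on the slip plane uses the buoyant unit weight γ' = γ_sat − γ_w while the driving shear stress uses γ_sat:
FS = [c' + γ' z cos²β tanφ'] / [γ_sat z sinβ cosβ]
(For c' = 0 this reduces to FS = (γ'/γ_sat)·tanφ'/tanβ.)
γ' = 21.0 − 9.81 = 11.19 kN/m³
Numerator = 0.0 + 11.19·3.6·cos²13.3°·tan36.5° = 0.0 + 11.19·3.6·0.9471·0.7400 = 28.231 kPa
Denominator = 21.0·3.6·sin13.3°·cos13.3° = 21.0·3.6·0.2300·0.9732 = 16.925 kPa
FS = 28.231 / 16.925 = 1.668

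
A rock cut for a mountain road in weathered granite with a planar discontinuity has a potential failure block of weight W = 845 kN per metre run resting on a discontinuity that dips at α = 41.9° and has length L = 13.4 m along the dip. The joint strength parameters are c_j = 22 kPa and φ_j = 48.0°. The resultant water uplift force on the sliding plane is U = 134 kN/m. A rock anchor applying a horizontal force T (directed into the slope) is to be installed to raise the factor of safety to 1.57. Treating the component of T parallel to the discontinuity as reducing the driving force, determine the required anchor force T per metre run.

T = 22 kN/m

Resolving forces along and normal to the sliding plane, with the horizontal anchor force T adding T·sinα to the effective normal force and T·cosα acting up the plane against the driving force:
FS = [c_jL + (W cosα − U + T sinα) tanφ_j] / [W sinα − T cosα]
Without the anchor: N' = 494.9 kN/m, driving T_d = 564.3 kN/m, resisting R = 22·13.4 + 494.9·tan48.0° = 844.5 kN/m, FS = 1.50.
Setting FS = 1.57 and solving for T:
1.57·(564.3 − T cos41.9°) = 844.5 + T sin41.9°·tan48.0°
T·(sin41.9°·tan48.0° + 1.57·cos41.9°) = 1.57·564.3 − 844.5
T·(0.6678·1.1106 + 1.57·0.7443) = 886.0 − 844.5 = 41.5
T·1.9103 = 41.5
T = 21.7 kN/m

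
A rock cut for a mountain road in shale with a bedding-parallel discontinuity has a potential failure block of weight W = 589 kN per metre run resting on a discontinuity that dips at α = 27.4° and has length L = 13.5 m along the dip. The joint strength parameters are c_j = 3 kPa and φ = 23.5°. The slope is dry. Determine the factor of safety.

FS = 0.99

Resolving the block weight along and normal to the plane and applying the Mohr–Coulomb strength on the joint:
N' = W cosα = 589·cos27.4° = 522.9 kN/m
Driving force T = W sinα = 589·sin27.4° = 271.1 kN/m
Resisting force R = c_j·L + N'·tanφ = 3·13.5 + 522.9·tan23.5° = 40.5 + 227.4 = 267.9 kN/m
FS = R / T = 267.9 / 271.1 = 0.988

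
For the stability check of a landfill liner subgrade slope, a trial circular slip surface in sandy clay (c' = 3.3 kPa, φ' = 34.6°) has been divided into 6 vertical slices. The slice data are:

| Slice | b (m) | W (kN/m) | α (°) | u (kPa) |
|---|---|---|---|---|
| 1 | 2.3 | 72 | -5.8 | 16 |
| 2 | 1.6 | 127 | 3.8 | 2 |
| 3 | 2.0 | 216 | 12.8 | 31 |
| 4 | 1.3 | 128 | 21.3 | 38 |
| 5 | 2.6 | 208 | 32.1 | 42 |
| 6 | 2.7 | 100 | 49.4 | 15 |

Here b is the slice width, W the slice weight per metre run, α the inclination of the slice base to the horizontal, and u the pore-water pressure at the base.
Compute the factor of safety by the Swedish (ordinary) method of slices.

FS = 1.20

Ordinary method of slices: FS = Σ[c'·Δl_i + (W_i cosα_i − u_i·Δl_i)·tanφ'] / Σ W_i sinα_i, with Δl_i = b_i / cosα_i.
Slice 1: Δl = 2.3/cos(-5.8°) = 2.312 m; N'_1 = 72·cos(-5.8°) − 16·2.312 = 34.6; c'Δl = 7.63; W sinα = -7.3
Slice 2: Δl = 1.6/cos3.8° = 1.604 m; N'_2 = 127·cos3.8° − 2·1.604 = 123.5; c'Δl = 5.29; W sinα = 8.4
Slice 3: Δl = 2.0/cos12.8° = 2.051 m; N'_3 = 216·cos12.8° − 31·2.051 = 147.1; c'Δl = 6.77; W sinα = 47.9
Slice 4: Δl = 1.3/cos21.3° = 1.395 m; N'_4 = 128·cos21.3° − 38·1.395 = 66.2; c'Δl = 4.60; W sinα = 46.5
Slice 5: Δl = 2.6/cos32.1° = 3.069 m; N'_5 = 208·cos32.1° − 42·3.069 = 47.3; c'Δl = 10.13; W sinα = 110.5
Slice 6: Δl = 2.7/cos49.4° = 4.149 m; N'_6 = 100·cos49.4° − 15·4.149 = 2.8; c'Δl = 13.69; W sinα = 75.9
Σc'Δl = 48.1 kN/m; ΣN' = 421.6 kN/m; ΣW sinα = 281.9 kN/m
Resisting = 48.1 + 421.6·tan34.6° = 48.1 + 290.8 = 338.9 kN/m
FS = 338.9 / 281.9 = 1.202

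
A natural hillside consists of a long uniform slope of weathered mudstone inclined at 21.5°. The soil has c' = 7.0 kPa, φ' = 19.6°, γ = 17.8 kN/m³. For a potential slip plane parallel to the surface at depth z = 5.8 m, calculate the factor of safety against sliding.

For an infinite slope with a slip plane parallel to the surface (no pore pressure): FS = [c' + γz cos²β tanφ'] / [γz sinβ cosβ].
γz = 17.8·5.8 = 103.24 kN/m²
Numerator = 7.0 + 103.24·cos²21.5°·tan19.6° = 7.0 + 103.24·0.8657·0.3561 = 38.824 kPa
Denominator = 103.24·sin21.5°·cos21.5° = 103.24·0.3665·0.9304 = 35.205 kPa
FS = 38.824 / 35.205 = 1.103

FS = 1.10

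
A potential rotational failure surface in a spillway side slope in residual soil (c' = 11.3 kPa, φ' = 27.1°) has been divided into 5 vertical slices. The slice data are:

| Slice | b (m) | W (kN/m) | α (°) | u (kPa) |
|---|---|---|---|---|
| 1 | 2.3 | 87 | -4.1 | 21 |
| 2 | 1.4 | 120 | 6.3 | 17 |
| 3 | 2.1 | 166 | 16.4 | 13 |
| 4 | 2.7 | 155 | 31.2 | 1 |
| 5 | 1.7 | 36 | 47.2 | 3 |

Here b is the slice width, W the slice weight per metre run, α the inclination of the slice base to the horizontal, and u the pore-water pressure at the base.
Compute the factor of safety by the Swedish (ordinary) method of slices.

Ordinary method of slices: FS = Σ[c'·Δl_i + (W_i cosα_i − u_i·Δl_i)·tanφ'] / Σ W_i sinα_i, with Δl_i = b_i / cosα_i.
Slice 1: Δl = 2.3/cos(-4.1°) = 2.306 m; N'_1 = 87·cos(-4.1°) − 21·2.306 = 38.4; c'Δl = 26.06; W sinα = -6.2
Slice 2: Δl = 1.4/cos6.3° = 1.409 m; N'_2 = 120·cos6.3° − 17·1.409 = 95.3; c'Δl = 15.92; W sinα = 13.2
Slice 3: Δl = 2.1/cos16.4° = 2.189 m; N'_3 = 166·cos16.4° − 13·2.189 = 130.8; c'Δl = 24.74; W sinα = 46.9
Slice 4: Δl = 2.7/cos31.2° = 3.157 m; N'_4 = 155·cos31.2° − 1·3.157 = 129.4; c'Δl = 35.67; W sinα = 80.3
Slice 5: Δl = 1.7/cos47.2° = 2.502 m; N'_5 = 36·cos47.2° − 3·2.502 = 17.0; c'Δl = 28.27; W sinα = 26.4
Σc'Δl = 130.7 kN/m; ΣN' = 410.9 kN/m; ΣW sinα = 160.5 kN/m
Resisting = 130.7 + 410.9·tan27.1° = 130.7 + 210.2 = 340.9 kN/m
FS = 340.9 / 160.5 = 2.124

FS = 2.12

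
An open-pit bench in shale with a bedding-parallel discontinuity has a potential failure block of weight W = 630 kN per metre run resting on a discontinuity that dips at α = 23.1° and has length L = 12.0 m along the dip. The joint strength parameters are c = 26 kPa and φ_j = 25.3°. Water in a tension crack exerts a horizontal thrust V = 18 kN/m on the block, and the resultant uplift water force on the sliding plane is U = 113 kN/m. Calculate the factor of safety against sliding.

Resolving the block weight along and normal to the plane and applying the Mohr–Coulomb strength on the joint:
N' = W cosα − U − V sinα = 630·cos23.1° − 113 − 18·sin23.1° = 459.4 kN/m
Driving force T = W sinα + V cosα = 630·sin23.1° + 18·cos23.1° = 263.7 kN/m
Resisting force R = c·L + N'·tanφ_j = 26·12.0 + 459.4·tan25.3° = 312.0 + 217.2 = 529.2 kN/m
FS = R / T = 529.2 / 263.7 = 2.006

FS = 2.01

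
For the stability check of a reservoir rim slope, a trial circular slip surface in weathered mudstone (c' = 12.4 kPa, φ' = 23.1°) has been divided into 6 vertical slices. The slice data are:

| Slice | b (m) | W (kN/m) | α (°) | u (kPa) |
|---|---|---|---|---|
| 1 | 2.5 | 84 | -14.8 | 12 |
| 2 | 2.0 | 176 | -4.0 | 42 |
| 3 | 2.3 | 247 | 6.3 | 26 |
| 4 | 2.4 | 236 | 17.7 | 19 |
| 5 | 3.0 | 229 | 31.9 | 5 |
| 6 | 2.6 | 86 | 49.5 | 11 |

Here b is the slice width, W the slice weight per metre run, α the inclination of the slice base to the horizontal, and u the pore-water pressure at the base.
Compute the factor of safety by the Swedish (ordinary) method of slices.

Ordinary method of slices: FS = Σ[c'·Δl_i + (W_i cosα_i − u_i·Δl_i)·tanφ'] / Σ W_i sinα_i, with Δl_i = b_i / cosα_i.
Slice 1: Δl = 2.5/cos(-14.8°) = 2.586 m; N'_1 = 84·cos(-14.8°) − 12·2.586 = 50.2; c'Δl = 32.06; W sinα = -21.5
Slice 2: Δl = 2.0/cos(-4.0°) = 2.005 m; N'_2 = 176·cos(-4.0°) − 42·2.005 = 91.4; c'Δl = 24.86; W sinα = -12.3
Slice 3: Δl = 2.3/cos6.3° = 2.314 m; N'_3 = 247·cos6.3° − 26·2.314 = 185.3; c'Δl = 28.69; W sinα = 27.1
Slice 4: Δl = 2.4/cos17.7° = 2.519 m; N'_4 = 236·cos17.7° − 19·2.519 = 177.0; c'Δl = 31.24; W sinα = 71.8
Slice 5: Δl = 3.0/cos31.9° = 3.534 m; N'_5 = 229·cos31.9° − 5·3.534 = 176.7; c'Δl = 43.82; W sinα = 121.0
Slice 6: Δl = 2.6/cos49.5° = 4.003 m; N'_6 = 86·cos49.5° − 11·4.003 = 11.8; c'Δl = 49.64; W sinα = 65.4
Σc'Δl = 210.3 kN/m; ΣN' = 692.4 kN/m; ΣW sinα = 251.5 kN/m
Resisting = 210.3 + 692.4·tan23.1° = 210.3 + 295.3 = 505.7 kN/m
FS = 505.7 / 251.5 = 2.010

FS = 2.01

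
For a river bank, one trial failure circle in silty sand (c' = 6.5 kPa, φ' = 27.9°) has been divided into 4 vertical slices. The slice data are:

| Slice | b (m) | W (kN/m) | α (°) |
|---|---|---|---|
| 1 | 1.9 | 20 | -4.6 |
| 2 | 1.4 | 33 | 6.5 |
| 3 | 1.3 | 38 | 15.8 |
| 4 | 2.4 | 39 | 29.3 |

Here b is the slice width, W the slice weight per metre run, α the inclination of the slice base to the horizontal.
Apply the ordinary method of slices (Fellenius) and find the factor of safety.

FS = 3.60

Ordinary method of slices: FS = Σ[c'·Δl_i + (W_i cosα_i)·tanφ'] / Σ W_i sinα_i, with Δl_i = b_i / cosα_i.
Slice 1: Δl = 1.9/cos(-4.6°) = 1.906 m; N'_1 = 20·cos(-4.6°) = 19.9; c'Δl = 12.39; W sinα = -1.6
Slice 2: Δl = 1.4/cos6.5° = 1.409 m; N'_2 = 33·cos6.5° = 32.8; c'Δl = 9.16; W sinα = 3.7
Slice 3: Δl = 1.3/cos15.8° = 1.351 m; N'_3 = 38·cos15.8° = 36.6; c'Δl = 8.78; W sinα = 10.3
Slice 4: Δl = 2.4/cos29.3° = 2.752 m; N'_4 = 39·cos29.3° = 34.0; c'Δl = 17.89; W sinα = 19.1
Σc'Δl = 48.2 kN/m; ΣN' = 123.3 kN/m; ΣW sinα = 31.6 kN/m
Resisting = 48.2 + 123.3·tan27.9° = 48.2 + 65.3 = 113.5 kN/m
FS = 113.5 / 31.6 = 3.596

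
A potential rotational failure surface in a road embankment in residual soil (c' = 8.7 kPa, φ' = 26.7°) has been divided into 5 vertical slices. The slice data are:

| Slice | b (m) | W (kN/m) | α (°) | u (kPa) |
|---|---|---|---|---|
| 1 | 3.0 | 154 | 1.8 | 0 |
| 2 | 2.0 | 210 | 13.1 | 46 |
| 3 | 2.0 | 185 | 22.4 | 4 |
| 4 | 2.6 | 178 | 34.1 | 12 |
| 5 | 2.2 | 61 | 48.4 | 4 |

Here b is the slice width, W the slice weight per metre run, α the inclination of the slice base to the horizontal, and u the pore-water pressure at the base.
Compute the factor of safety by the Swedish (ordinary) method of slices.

Ordinary method of slices: FS = Σ[c'·Δl_i + (W_i cosα_i − u_i·Δl_i)·tanφ'] / Σ W_i sinα_i, with Δl_i = b_i / cosα_i.
Slice 1: Δl = 3.0/cos1.8° = 3.001 m; N'_1 = 154·cos1.8° − 0·3.001 = 153.9; c'Δl = 26.11; W sinα = 4.8
Slice 2: Δl = 2.0/cos13.1° = 2.053 m; N'_2 = 210·cos13.1° − 46·2.053 = 110.1; c'Δl = 17.86; W sinα = 47.6
Slice 3: Δl = 2.0/cos22.4° = 2.163 m; N'_3 = 185·cos22.4° − 4·2.163 = 162.4; c'Δl = 18.82; W sinα = 70.5
Slice 4: Δl = 2.6/cos34.1° = 3.140 m; N'_4 = 178·cos34.1° − 12·3.140 = 109.7; c'Δl = 27.32; W sinα = 99.8
Slice 5: Δl = 2.2/cos48.4° = 3.314 m; N'_5 = 61·cos48.4° − 4·3.314 = 27.2; c'Δl = 28.83; W sinα = 45.6
Σc'Δl = 118.9 kN/m; ΣN' = 563.4 kN/m; ΣW sinα = 268.3 kN/m
Resisting = 118.9 + 563.4·tan26.7° = 118.9 + 283.3 = 402.3 kN/m
FS = 402.3 / 268.3 = 1.499

FS = 1.50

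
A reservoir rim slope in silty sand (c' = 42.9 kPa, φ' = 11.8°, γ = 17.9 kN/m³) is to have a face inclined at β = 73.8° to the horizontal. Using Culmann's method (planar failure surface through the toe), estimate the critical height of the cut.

H_c = 16.99 m

Culmann's analysis gives the critical failure plane at α_cr = (β + φ')/2 = (73.8 + 11.8)/2 = 42.8°, and the critical height
H_c = (4c'/γ) · sinβ cosφ' / [1 − cos(β − φ')]
    = (4·42.9/17.9) · sin73.8°·cos11.8° / [1 − cos(62.0°)]
    = 9.587 · 0.9603·0.9789 / [1 − 0.4695]
    = 9.587 · 0.9400 / 0.5305
    = 16.99 m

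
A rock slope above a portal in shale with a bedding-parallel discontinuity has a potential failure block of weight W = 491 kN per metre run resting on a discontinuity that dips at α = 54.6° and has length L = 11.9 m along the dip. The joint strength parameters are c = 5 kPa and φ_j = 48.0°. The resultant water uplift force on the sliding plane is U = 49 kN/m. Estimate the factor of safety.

Resolving the block weight along and normal to the plane and applying the Mohr–Coulomb strength on the joint:
N' = W cosα − U = 491·cos54.6° − 49 = 235.4 kN/m
Driving force T = W sinα = 491·sin54.6° = 400.2 kN/m
Resisting force R = c·L + N'·tanφ_j = 5·11.9 + 235.4·tan48.0° = 59.5 + 261.5 = 321.0 kN/m
FS = R / T = 321.0 / 400.2 = 0.802

FS = 0.80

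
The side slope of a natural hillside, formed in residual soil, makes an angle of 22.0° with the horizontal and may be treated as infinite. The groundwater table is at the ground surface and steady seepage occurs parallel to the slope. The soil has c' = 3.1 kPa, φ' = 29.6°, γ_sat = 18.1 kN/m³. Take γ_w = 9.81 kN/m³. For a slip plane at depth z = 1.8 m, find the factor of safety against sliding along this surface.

FS = 0.92

With seepage parallel to the slope and the water table at the surface, the effective normal stress on the slip plane uses the buoyant unit weight γ' = γ_sat − γ_w while the driving shear stress uses γ_sat:
FS = [c' + γ' z cos²β tanφ'] / [γ_sat z sinβ cosβ]
γ' = 18.1 − 9.81 = 8.29 kN/m³
Numerator = 3.1 + 8.29·1.8·cos²22.0°·tan29.6° = 3.1 + 8.29·1.8·0.8597·0.5681 = 10.387 kPa
Denominator = 18.1·1.8·sin22.0°·cos22.0° = 18.1·1.8·0.3746·0.9272 = 11.316 kPa
FS = 10.387 / 11.316 = 0.918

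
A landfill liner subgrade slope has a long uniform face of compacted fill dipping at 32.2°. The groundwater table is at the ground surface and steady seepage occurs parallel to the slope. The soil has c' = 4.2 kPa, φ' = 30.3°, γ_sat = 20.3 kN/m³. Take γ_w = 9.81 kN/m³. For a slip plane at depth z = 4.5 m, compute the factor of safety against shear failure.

With seepage parallel to the slope and the water table at the surface, the effective normal stress on the slip plane uses the buoyant unit weight γ' = γ_sat − γ_w while the driving shear stress uses γ_sat:
FS = [c' + γ' z cos²β tanφ'] / [γ_sat z sinβ cosβ]
γ' = 20.3 − 9.81 = 10.49 kN/m³
Numerator = 4.2 + 10.49·4.5·cos²32.2°·tan30.3° = 4.2 + 10.49·4.5·0.7160·0.5844 = 23.952 kPa
Denominator = 20.3·4.5·sin32.2°·cos32.2° = 20.3·4.5·0.5329·0.8462 = 41.191 kPa
FS = 23.952 / 41.191 = 0.581

FS = 0.58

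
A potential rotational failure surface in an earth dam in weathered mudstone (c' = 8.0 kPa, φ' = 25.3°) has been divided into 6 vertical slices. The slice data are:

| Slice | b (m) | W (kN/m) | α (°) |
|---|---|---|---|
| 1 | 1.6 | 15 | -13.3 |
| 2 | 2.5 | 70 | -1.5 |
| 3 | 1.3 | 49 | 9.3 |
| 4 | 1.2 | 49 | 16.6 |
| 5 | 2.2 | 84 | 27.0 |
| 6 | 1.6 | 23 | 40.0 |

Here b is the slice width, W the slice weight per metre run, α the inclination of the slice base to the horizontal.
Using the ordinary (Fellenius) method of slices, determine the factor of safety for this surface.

Ordinary method of slices: FS = Σ[c'·Δl_i + (W_i cosα_i)·tanφ'] / Σ W_i sinα_i, with Δl_i = b_i / cosα_i.
Slice 1: Δl = 1.6/cos(-13.3°) = 1.644 m; N'_1 = 15·cos(-13.3°) = 14.6; c'Δl = 13.15; W sinα = -3.5
Slice 2: Δl = 2.5/cos(-1.5°) = 2.501 m; N'_2 = 70·cos(-1.5°) = 70.0; c'Δl = 20.01; W sinα = -1.8
Slice 3: Δl = 1.3/cos9.3° = 1.317 m; N'_3 = 49·cos9.3° = 48.4; c'Δl = 10.54; W sinα = 7.9
Slice 4: Δl = 1.2/cos16.6° = 1.252 m; N'_4 = 49·cos16.6° = 47.0; c'Δl = 10.02; W sinα = 14.0
Slice 5: Δl = 2.2/cos27.0° = 2.469 m; N'_5 = 84·cos27.0° = 74.8; c'Δl = 19.75; W sinα = 38.1
Slice 6: Δl = 1.6/cos40.0° = 2.089 m; N'_6 = 23·cos40.0° = 17.6; c'Δl = 16.71; W sinα = 14.8
Σc'Δl = 90.2 kN/m; ΣN' = 272.4 kN/m; ΣW sinα = 69.6 kN/m
Resisting = 90.2 + 272.4·tan25.3° = 90.2 + 128.7 = 218.9 kN/m
FS = 218.9 / 69.6 = 3.147

FS = 3.15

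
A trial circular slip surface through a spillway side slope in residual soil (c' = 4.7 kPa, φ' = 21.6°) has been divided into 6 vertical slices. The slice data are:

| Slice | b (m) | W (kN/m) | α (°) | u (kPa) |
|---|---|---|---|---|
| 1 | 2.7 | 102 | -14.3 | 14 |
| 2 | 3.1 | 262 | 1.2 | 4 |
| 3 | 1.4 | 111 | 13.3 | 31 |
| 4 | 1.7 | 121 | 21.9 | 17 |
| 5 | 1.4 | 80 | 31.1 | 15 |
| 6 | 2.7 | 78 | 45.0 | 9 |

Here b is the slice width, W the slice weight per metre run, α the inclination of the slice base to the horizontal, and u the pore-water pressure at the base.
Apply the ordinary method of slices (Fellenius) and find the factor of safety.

Ordinary method of slices: FS = Σ[c'·Δl_i + (W_i cosα_i − u_i·Δl_i)·tanφ'] / Σ W_i sinα_i, with Δl_i = b_i / cosα_i.
Slice 1: Δl = 2.7/cos(-14.3°) = 2.786 m; N'_1 = 102·cos(-14.3°) − 14·2.786 = 59.8; c'Δl = 13.10; W sinα = -25.2
Slice 2: Δl = 3.1/cos1.2° = 3.101 m; N'_2 = 262·cos1.2° − 4·3.101 = 249.5; c'Δl = 14.57; W sinα = 5.5
Slice 3: Δl = 1.4/cos13.3° = 1.439 m; N'_3 = 111·cos13.3° − 31·1.439 = 63.4; c'Δl = 6.76; W sinα = 25.5
Slice 4: Δl = 1.7/cos21.9° = 1.832 m; N'_4 = 121·cos21.9° − 17·1.832 = 81.1; c'Δl = 8.61; W sinα = 45.1
Slice 5: Δl = 1.4/cos31.1° = 1.635 m; N'_5 = 80·cos31.1° − 15·1.635 = 44.0; c'Δl = 7.68; W sinα = 41.3
Slice 6: Δl = 2.7/cos45.0° = 3.818 m; N'_6 = 78·cos45.0° − 9·3.818 = 20.8; c'Δl = 17.95; W sinα = 55.2
Σc'Δl = 68.7 kN/m; ΣN' = 518.7 kN/m; ΣW sinα = 147.4 kN/m
Resisting = 68.7 + 518.7·tan21.6° = 68.7 + 205.4 = 274.0 kN/m
FS = 274.0 / 147.4 = 1.859

FS = 1.86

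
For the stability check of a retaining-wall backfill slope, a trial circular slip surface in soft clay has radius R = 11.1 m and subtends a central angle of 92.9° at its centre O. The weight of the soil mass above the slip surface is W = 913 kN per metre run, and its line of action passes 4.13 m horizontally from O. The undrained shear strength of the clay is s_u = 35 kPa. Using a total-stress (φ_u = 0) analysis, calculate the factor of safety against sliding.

Taking moments about the centre O, the resisting moment is provided by the undrained shear strength acting along the arc:
Arc length L_a = R·θ = 11.1·(92.9°·π/180) = 11.1·1.6214 = 18.00 m
M_R = s_u·L_a·R = 35·18.00·11.1 = 6992.1 kN·m/m
M_D = W·d = 913·4.13 = 3770.7 kN·m/m
FS = M_R / M_D = 6992.1 / 3770.7 = 1.854

FS = 1.85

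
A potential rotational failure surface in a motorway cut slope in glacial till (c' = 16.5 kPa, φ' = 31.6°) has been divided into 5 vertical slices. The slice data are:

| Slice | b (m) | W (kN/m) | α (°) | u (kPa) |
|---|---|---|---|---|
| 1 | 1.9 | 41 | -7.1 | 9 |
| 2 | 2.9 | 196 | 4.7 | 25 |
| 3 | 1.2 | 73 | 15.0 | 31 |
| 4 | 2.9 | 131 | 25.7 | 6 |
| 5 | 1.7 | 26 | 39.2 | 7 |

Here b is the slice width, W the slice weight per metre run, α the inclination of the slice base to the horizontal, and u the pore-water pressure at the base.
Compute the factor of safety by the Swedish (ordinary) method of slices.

FS = 3.52

Ordinary method of slices: FS = Σ[c'·Δl_i + (W_i cosα_i − u_i·Δl_i)·tanφ'] / Σ W_i sinα_i, with Δl_i = b_i / cosα_i.
Slice 1: Δl = 1.9/cos(-7.1°) = 1.915 m; N'_1 = 41·cos(-7.1°) − 9·1.915 = 23.5; c'Δl = 31.59; W sinα = -5.1
Slice 2: Δl = 2.9/cos4.7° = 2.910 m; N'_2 = 196·cos4.7° − 25·2.910 = 122.6; c'Δl = 48.01; W sinα = 16.1
Slice 3: Δl = 1.2/cos15.0° = 1.242 m; N'_3 = 73·cos15.0° − 31·1.242 = 32.0; c'Δl = 20.50; W sinα = 18.9
Slice 4: Δl = 2.9/cos25.7° = 3.218 m; N'_4 = 131·cos25.7° − 6·3.218 = 98.7; c'Δl = 53.10; W sinα = 56.8
Slice 5: Δl = 1.7/cos39.2° = 2.194 m; N'_5 = 26·cos39.2° − 7·2.194 = 4.8; c'Δl = 36.20; W sinα = 16.4
Σc'Δl = 189.4 kN/m; ΣN' = 281.6 kN/m; ΣW sinα = 103.1 kN/m
Resisting = 189.4 + 281.6·tan31.6° = 189.4 + 173.2 = 362.6 kN/m
FS = 362.6 / 103.1 = 3.516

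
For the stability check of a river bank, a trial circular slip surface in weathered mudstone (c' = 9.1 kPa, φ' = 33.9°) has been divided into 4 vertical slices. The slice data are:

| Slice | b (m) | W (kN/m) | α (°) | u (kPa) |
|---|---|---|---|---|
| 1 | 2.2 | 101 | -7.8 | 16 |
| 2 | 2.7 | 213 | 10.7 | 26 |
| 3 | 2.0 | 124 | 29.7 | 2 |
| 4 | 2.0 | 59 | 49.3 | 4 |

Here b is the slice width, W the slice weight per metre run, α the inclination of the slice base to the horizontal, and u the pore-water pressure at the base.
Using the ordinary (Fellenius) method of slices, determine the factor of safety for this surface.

FS = 2.40

Ordinary method of slices: FS = Σ[c'·Δl_i + (W_i cosα_i − u_i·Δl_i)·tanφ'] / Σ W_i sinα_i, with Δl_i = b_i / cosα_i.
Slice 1: Δl = 2.2/cos(-7.8°) = 2.221 m; N'_1 = 101·cos(-7.8°) − 16·2.221 = 64.5; c'Δl = 20.21; W sinα = -13.7
Slice 2: Δl = 2.7/cos10.7° = 2.748 m; N'_2 = 213·cos10.7° − 26·2.748 = 137.9; c'Δl = 25.00; W sinα = 39.5
Slice 3: Δl = 2.0/cos29.7° = 2.302 m; N'_3 = 124·cos29.7° − 2·2.302 = 103.1; c'Δl = 20.95; W sinα = 61.4
Slice 4: Δl = 2.0/cos49.3° = 3.067 m; N'_4 = 59·cos49.3° − 4·3.067 = 26.2; c'Δl = 27.91; W sinα = 44.7
Σc'Δl = 94.1 kN/m; ΣN' = 331.7 kN/m; ΣW sinα = 132.0 kN/m
Resisting = 94.1 + 331.7·tan33.9° = 94.1 + 222.9 = 317.0 kN/m
FS = 317.0 / 132.0 = 2.401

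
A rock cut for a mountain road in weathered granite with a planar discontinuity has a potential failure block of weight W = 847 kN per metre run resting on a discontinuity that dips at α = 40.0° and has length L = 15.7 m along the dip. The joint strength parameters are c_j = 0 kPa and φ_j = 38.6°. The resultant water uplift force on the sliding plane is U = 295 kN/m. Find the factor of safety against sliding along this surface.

FS = 0.52

Resolving the block weight along and normal to the plane and applying the Mohr–Coulomb strength on the joint:
N' = W cosα − U = 847·cos40.0° − 295 = 353.8 kN/m
Driving force T = W sinα = 847·sin40.0° = 544.4 kN/m
Resisting force R = c_j·L + N'·tanφ_j = 0·15.7 + 353.8·tan38.6° = 0.0 + 282.5 = 282.5 kN/m
FS = R / T = 282.5 / 544.4 = 0.519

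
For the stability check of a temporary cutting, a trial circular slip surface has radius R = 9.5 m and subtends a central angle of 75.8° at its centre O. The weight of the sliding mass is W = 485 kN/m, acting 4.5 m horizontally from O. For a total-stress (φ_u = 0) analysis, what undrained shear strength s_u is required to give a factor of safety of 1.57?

s_u = 28.7 kPa

FS = s_u·L_a·R / (W·d), so s_u = FS·W·d / (L_a·R).
Arc length L_a = R·θ = 9.5·(75.8°·π/180) = 9.5·1.3230 = 12.57 m
s_u = 1.57·485·4.5 / (12.57·9.5) = 3426.5 / 119.40 = 28.70 kPa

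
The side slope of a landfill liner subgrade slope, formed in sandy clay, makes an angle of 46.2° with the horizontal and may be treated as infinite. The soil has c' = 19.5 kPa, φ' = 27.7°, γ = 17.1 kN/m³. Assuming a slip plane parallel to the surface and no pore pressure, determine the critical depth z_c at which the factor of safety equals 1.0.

Setting FS = 1.00 in FS = [c' + γz cos²β tanφ'] / [γz sinβ cosβ] and solving for z:
z = c' / [γ cosβ (FS·sinβ − cosβ·tanφ')]
  = 19.5 / [17.1·cos46.2°·(1.00·sin46.2° − cos46.2°·tan27.7°)]
  = 19.5 / [17.1·0.6921·(1.00·0.7218 − 0.6921·0.5250)]
  = 19.5 / 4.2416 = 4.597 m

z_c = 4.60 m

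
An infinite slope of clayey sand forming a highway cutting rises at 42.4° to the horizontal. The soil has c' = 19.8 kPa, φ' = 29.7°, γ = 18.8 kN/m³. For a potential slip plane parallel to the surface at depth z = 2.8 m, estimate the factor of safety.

For an infinite slope with a slip plane parallel to the surface (no pore pressure): FS = [c' + γz cos²β tanφ'] / [γz sinβ cosβ].
γz = 18.8·2.8 = 52.64 kN/m²
Numerator = 19.8 + 52.64·cos²42.4°·tan29.7° = 19.8 + 52.64·0.5453·0.5704 = 36.173 kPa
Denominator = 52.64·sin42.4°·cos42.4° = 52.64·0.6743·0.7385 = 26.212 kPa
FS = 36.173 / 26.212 = 1.380

FS = 1.38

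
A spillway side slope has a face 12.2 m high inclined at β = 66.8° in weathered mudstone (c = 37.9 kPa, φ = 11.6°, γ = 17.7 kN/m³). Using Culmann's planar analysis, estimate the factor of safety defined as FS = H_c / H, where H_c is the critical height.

FS = 1.47

H_c = (4c/γ) · sinβ cosφ / [1 − cos(β − φ)]
    = (4·37.9/17.7) · sin66.8°·cos11.6° / [1 − cos55.2°]
    = 8.565 · 0.9004 / 0.4293 = 17.96 m
FS = H_c / H = 17.96 / 12.2 = 1.472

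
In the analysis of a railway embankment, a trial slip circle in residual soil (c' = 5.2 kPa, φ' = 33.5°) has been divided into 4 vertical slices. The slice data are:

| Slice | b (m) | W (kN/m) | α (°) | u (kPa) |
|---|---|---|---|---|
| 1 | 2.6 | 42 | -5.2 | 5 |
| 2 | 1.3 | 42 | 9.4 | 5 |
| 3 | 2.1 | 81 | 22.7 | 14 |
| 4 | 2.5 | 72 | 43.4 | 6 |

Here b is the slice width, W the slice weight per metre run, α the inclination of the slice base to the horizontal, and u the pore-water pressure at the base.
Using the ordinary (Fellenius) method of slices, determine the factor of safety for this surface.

Ordinary method of slices: FS = Σ[c'·Δl_i + (W_i cosα_i − u_i·Δl_i)·tanφ'] / Σ W_i sinα_i, with Δl_i = b_i / cosα_i.
Slice 1: Δl = 2.6/cos(-5.2°) = 2.611 m; N'_1 = 42·cos(-5.2°) − 5·2.611 = 28.8; c'Δl = 13.58; W sinα = -3.8
Slice 2: Δl = 1.3/cos9.4° = 1.318 m; N'_2 = 42·cos9.4° − 5·1.318 = 34.8; c'Δl = 6.85; W sinα = 6.9
Slice 3: Δl = 2.1/cos22.7° = 2.276 m; N'_3 = 81·cos22.7° − 14·2.276 = 42.9; c'Δl = 11.84; W sinα = 31.3
Slice 4: Δl = 2.5/cos43.4° = 3.441 m; N'_4 = 72·cos43.4° − 6·3.441 = 31.7; c'Δl = 17.89; W sinα = 49.5
Σc'Δl = 50.2 kN/m; ΣN' = 138.1 kN/m; ΣW sinα = 83.8 kN/m
Resisting = 50.2 + 138.1·tan33.5° = 50.2 + 91.4 = 141.6 kN/m
FS = 141.6 / 83.8 = 1.690

FS = 1.69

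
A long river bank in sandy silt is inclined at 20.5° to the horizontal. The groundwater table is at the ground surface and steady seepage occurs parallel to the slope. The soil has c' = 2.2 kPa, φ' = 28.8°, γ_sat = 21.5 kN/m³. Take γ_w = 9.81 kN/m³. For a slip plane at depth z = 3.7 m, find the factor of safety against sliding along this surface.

FS = 0.88

With seepage parallel to the slope and the water table at the surface, the effective normal stress on the slip plane uses the buoyant unit weight γ' = γ_sat − γ_w while the driving shear stress uses γ_sat:
FS = [c' + γ' z cos²β tanφ'] / [γ_sat z sinβ cosβ]
γ' = 21.5 − 9.81 = 11.69 kN/m³
Numerator = 2.2 + 11.69·3.7·cos²20.5°·tan28.8° = 2.2 + 11.69·3.7·0.8774·0.5498 = 23.062 kPa
Denominator = 21.5·3.7·sin20.5°·cos20.5° = 21.5·3.7·0.3502·0.9367 = 26.095 kPa
FS = 23.062 / 26.095 = 0.884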